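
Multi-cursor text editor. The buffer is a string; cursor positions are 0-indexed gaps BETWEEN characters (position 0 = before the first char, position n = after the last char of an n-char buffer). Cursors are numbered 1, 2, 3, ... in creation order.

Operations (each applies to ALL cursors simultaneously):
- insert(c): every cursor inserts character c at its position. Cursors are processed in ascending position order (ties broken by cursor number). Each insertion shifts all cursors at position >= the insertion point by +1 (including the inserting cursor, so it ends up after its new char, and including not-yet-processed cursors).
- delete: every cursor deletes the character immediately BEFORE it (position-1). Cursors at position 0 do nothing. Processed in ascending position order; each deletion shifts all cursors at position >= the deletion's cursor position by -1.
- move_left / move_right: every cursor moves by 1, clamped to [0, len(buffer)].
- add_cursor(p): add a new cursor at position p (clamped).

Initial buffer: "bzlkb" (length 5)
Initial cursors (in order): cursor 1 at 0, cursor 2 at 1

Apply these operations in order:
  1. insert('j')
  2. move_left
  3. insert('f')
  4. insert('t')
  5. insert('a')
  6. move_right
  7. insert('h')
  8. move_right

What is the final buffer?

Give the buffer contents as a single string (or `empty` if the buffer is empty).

After op 1 (insert('j')): buffer="jbjzlkb" (len 7), cursors c1@1 c2@3, authorship 1.2....
After op 2 (move_left): buffer="jbjzlkb" (len 7), cursors c1@0 c2@2, authorship 1.2....
After op 3 (insert('f')): buffer="fjbfjzlkb" (len 9), cursors c1@1 c2@4, authorship 11.22....
After op 4 (insert('t')): buffer="ftjbftjzlkb" (len 11), cursors c1@2 c2@6, authorship 111.222....
After op 5 (insert('a')): buffer="ftajbftajzlkb" (len 13), cursors c1@3 c2@8, authorship 1111.2222....
After op 6 (move_right): buffer="ftajbftajzlkb" (len 13), cursors c1@4 c2@9, authorship 1111.2222....
After op 7 (insert('h')): buffer="ftajhbftajhzlkb" (len 15), cursors c1@5 c2@11, authorship 11111.22222....
After op 8 (move_right): buffer="ftajhbftajhzlkb" (len 15), cursors c1@6 c2@12, authorship 11111.22222....

Answer: ftajhbftajhzlkb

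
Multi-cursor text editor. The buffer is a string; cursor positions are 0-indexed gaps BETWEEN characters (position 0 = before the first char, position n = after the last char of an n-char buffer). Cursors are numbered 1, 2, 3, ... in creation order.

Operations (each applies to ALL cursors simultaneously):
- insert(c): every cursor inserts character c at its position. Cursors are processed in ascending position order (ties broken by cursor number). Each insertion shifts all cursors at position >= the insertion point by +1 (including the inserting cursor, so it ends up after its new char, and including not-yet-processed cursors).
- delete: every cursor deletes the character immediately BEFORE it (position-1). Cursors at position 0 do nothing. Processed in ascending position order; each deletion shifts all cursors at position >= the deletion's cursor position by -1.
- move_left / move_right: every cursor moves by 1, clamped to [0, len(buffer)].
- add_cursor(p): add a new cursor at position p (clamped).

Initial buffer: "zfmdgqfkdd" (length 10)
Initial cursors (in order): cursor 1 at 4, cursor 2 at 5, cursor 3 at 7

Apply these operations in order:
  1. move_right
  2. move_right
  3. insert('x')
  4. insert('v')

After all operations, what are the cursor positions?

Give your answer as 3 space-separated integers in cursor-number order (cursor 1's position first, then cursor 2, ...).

After op 1 (move_right): buffer="zfmdgqfkdd" (len 10), cursors c1@5 c2@6 c3@8, authorship ..........
After op 2 (move_right): buffer="zfmdgqfkdd" (len 10), cursors c1@6 c2@7 c3@9, authorship ..........
After op 3 (insert('x')): buffer="zfmdgqxfxkdxd" (len 13), cursors c1@7 c2@9 c3@12, authorship ......1.2..3.
After op 4 (insert('v')): buffer="zfmdgqxvfxvkdxvd" (len 16), cursors c1@8 c2@11 c3@15, authorship ......11.22..33.

Answer: 8 11 15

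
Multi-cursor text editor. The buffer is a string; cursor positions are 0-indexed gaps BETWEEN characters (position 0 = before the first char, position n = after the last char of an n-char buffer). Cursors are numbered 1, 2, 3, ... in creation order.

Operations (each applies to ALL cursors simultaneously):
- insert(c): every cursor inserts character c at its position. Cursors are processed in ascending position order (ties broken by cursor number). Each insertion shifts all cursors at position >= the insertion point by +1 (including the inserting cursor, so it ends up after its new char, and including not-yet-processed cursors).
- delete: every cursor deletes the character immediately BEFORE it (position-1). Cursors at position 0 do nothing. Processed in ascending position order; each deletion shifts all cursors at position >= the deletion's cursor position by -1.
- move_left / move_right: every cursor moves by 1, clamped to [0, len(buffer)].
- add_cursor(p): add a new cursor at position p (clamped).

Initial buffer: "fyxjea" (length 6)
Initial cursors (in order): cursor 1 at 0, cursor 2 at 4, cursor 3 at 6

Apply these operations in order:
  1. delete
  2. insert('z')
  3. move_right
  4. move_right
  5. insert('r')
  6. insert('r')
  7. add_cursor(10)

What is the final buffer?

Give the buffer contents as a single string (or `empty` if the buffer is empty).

Answer: zfyrrxzezrrrr

Derivation:
After op 1 (delete): buffer="fyxe" (len 4), cursors c1@0 c2@3 c3@4, authorship ....
After op 2 (insert('z')): buffer="zfyxzez" (len 7), cursors c1@1 c2@5 c3@7, authorship 1...2.3
After op 3 (move_right): buffer="zfyxzez" (len 7), cursors c1@2 c2@6 c3@7, authorship 1...2.3
After op 4 (move_right): buffer="zfyxzez" (len 7), cursors c1@3 c2@7 c3@7, authorship 1...2.3
After op 5 (insert('r')): buffer="zfyrxzezrr" (len 10), cursors c1@4 c2@10 c3@10, authorship 1..1.2.323
After op 6 (insert('r')): buffer="zfyrrxzezrrrr" (len 13), cursors c1@5 c2@13 c3@13, authorship 1..11.2.32323
After op 7 (add_cursor(10)): buffer="zfyrrxzezrrrr" (len 13), cursors c1@5 c4@10 c2@13 c3@13, authorship 1..11.2.32323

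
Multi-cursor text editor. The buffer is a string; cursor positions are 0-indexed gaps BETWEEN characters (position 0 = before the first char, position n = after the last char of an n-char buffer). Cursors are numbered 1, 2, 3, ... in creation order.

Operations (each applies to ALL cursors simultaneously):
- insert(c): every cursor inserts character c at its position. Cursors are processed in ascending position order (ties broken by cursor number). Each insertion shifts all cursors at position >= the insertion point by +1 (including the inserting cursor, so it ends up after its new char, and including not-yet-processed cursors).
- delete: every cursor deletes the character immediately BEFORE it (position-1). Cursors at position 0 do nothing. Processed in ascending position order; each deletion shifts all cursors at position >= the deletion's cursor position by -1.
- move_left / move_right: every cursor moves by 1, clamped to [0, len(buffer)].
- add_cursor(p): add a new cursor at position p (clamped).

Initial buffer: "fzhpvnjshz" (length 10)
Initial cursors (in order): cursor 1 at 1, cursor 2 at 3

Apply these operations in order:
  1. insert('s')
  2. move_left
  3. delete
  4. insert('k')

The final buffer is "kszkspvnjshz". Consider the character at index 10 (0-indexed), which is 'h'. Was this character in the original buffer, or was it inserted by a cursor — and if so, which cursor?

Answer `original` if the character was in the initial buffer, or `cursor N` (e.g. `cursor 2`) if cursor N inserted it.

After op 1 (insert('s')): buffer="fszhspvnjshz" (len 12), cursors c1@2 c2@5, authorship .1..2.......
After op 2 (move_left): buffer="fszhspvnjshz" (len 12), cursors c1@1 c2@4, authorship .1..2.......
After op 3 (delete): buffer="szspvnjshz" (len 10), cursors c1@0 c2@2, authorship 1.2.......
After op 4 (insert('k')): buffer="kszkspvnjshz" (len 12), cursors c1@1 c2@4, authorship 11.22.......
Authorship (.=original, N=cursor N): 1 1 . 2 2 . . . . . . .
Index 10: author = original

Answer: original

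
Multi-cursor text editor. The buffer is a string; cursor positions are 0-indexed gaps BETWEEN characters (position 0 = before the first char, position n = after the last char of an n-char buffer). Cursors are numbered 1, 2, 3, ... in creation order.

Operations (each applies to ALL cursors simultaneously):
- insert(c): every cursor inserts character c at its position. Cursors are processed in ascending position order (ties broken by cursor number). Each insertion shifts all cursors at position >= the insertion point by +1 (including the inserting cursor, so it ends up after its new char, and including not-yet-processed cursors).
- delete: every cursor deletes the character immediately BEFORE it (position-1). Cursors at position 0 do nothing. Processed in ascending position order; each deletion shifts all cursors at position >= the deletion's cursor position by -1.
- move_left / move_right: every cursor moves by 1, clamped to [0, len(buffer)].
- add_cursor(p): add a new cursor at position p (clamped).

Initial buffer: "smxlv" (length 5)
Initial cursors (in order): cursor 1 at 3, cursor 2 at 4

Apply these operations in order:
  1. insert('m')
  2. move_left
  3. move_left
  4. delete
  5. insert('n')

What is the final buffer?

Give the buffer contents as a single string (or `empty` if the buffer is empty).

After op 1 (insert('m')): buffer="smxmlmv" (len 7), cursors c1@4 c2@6, authorship ...1.2.
After op 2 (move_left): buffer="smxmlmv" (len 7), cursors c1@3 c2@5, authorship ...1.2.
After op 3 (move_left): buffer="smxmlmv" (len 7), cursors c1@2 c2@4, authorship ...1.2.
After op 4 (delete): buffer="sxlmv" (len 5), cursors c1@1 c2@2, authorship ...2.
After op 5 (insert('n')): buffer="snxnlmv" (len 7), cursors c1@2 c2@4, authorship .1.2.2.

Answer: snxnlmv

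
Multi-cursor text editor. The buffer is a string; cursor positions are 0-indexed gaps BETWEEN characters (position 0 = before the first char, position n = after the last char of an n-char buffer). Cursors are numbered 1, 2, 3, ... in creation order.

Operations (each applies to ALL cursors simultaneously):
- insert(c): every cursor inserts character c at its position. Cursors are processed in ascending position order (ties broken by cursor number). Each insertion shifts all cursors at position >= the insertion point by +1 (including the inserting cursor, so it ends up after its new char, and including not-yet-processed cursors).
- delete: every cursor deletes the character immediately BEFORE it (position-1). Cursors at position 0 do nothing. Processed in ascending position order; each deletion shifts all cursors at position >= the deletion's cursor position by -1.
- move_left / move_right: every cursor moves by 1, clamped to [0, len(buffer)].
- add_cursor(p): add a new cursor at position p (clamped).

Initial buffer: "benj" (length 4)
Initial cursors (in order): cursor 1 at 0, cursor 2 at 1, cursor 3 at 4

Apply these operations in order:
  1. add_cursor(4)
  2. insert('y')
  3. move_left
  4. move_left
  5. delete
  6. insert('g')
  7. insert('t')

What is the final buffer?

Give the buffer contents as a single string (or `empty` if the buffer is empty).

Answer: ggttbyeggttyy

Derivation:
After op 1 (add_cursor(4)): buffer="benj" (len 4), cursors c1@0 c2@1 c3@4 c4@4, authorship ....
After op 2 (insert('y')): buffer="ybyenjyy" (len 8), cursors c1@1 c2@3 c3@8 c4@8, authorship 1.2...34
After op 3 (move_left): buffer="ybyenjyy" (len 8), cursors c1@0 c2@2 c3@7 c4@7, authorship 1.2...34
After op 4 (move_left): buffer="ybyenjyy" (len 8), cursors c1@0 c2@1 c3@6 c4@6, authorship 1.2...34
After op 5 (delete): buffer="byeyy" (len 5), cursors c1@0 c2@0 c3@3 c4@3, authorship .2.34
After op 6 (insert('g')): buffer="ggbyeggyy" (len 9), cursors c1@2 c2@2 c3@7 c4@7, authorship 12.2.3434
After op 7 (insert('t')): buffer="ggttbyeggttyy" (len 13), cursors c1@4 c2@4 c3@11 c4@11, authorship 1212.2.343434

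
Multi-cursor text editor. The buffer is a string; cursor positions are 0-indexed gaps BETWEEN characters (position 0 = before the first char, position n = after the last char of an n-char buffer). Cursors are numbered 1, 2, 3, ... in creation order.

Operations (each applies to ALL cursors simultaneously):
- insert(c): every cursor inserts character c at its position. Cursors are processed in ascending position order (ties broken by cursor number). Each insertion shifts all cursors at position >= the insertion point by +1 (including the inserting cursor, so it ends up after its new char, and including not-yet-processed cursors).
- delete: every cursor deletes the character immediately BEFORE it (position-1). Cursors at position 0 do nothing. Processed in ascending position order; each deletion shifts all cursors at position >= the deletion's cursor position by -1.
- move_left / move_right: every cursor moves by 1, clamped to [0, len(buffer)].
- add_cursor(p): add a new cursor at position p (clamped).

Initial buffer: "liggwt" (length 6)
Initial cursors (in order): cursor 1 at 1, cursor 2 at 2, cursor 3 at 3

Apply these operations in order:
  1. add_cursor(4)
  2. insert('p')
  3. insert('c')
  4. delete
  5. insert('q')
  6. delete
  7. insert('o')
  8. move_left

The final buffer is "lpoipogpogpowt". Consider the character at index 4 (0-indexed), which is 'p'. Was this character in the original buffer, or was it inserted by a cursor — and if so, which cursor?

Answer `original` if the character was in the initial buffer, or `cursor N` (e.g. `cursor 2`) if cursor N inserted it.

After op 1 (add_cursor(4)): buffer="liggwt" (len 6), cursors c1@1 c2@2 c3@3 c4@4, authorship ......
After op 2 (insert('p')): buffer="lpipgpgpwt" (len 10), cursors c1@2 c2@4 c3@6 c4@8, authorship .1.2.3.4..
After op 3 (insert('c')): buffer="lpcipcgpcgpcwt" (len 14), cursors c1@3 c2@6 c3@9 c4@12, authorship .11.22.33.44..
After op 4 (delete): buffer="lpipgpgpwt" (len 10), cursors c1@2 c2@4 c3@6 c4@8, authorship .1.2.3.4..
After op 5 (insert('q')): buffer="lpqipqgpqgpqwt" (len 14), cursors c1@3 c2@6 c3@9 c4@12, authorship .11.22.33.44..
After op 6 (delete): buffer="lpipgpgpwt" (len 10), cursors c1@2 c2@4 c3@6 c4@8, authorship .1.2.3.4..
After op 7 (insert('o')): buffer="lpoipogpogpowt" (len 14), cursors c1@3 c2@6 c3@9 c4@12, authorship .11.22.33.44..
After op 8 (move_left): buffer="lpoipogpogpowt" (len 14), cursors c1@2 c2@5 c3@8 c4@11, authorship .11.22.33.44..
Authorship (.=original, N=cursor N): . 1 1 . 2 2 . 3 3 . 4 4 . .
Index 4: author = 2

Answer: cursor 2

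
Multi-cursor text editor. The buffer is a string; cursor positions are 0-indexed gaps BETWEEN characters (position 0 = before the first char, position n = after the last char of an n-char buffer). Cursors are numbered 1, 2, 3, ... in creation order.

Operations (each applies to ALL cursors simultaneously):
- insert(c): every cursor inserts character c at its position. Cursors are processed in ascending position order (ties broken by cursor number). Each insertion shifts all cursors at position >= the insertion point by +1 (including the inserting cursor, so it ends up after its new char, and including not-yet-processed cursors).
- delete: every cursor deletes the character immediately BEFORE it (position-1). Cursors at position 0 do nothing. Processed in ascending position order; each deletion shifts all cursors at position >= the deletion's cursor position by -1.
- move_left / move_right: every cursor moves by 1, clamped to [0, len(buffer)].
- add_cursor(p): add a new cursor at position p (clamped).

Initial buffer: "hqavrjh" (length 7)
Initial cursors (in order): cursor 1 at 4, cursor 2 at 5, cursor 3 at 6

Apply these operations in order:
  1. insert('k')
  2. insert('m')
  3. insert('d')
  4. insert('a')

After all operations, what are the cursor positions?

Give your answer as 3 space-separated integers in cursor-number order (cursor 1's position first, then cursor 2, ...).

After op 1 (insert('k')): buffer="hqavkrkjkh" (len 10), cursors c1@5 c2@7 c3@9, authorship ....1.2.3.
After op 2 (insert('m')): buffer="hqavkmrkmjkmh" (len 13), cursors c1@6 c2@9 c3@12, authorship ....11.22.33.
After op 3 (insert('d')): buffer="hqavkmdrkmdjkmdh" (len 16), cursors c1@7 c2@11 c3@15, authorship ....111.222.333.
After op 4 (insert('a')): buffer="hqavkmdarkmdajkmdah" (len 19), cursors c1@8 c2@13 c3@18, authorship ....1111.2222.3333.

Answer: 8 13 18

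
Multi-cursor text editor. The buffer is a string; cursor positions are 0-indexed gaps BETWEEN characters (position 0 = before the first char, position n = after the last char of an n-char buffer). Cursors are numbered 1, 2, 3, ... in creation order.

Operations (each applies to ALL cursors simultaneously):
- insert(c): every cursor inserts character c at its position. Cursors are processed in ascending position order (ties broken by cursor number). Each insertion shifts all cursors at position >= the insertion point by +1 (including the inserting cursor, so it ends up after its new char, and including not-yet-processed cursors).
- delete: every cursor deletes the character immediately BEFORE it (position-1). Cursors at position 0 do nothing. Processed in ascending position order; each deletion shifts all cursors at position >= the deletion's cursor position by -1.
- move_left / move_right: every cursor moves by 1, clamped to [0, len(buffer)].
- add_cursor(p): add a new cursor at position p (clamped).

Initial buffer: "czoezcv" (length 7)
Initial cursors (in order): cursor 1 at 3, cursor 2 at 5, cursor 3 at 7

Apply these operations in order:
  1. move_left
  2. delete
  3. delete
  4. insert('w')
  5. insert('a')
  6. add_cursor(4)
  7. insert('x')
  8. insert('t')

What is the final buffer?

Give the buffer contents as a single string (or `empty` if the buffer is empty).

After op 1 (move_left): buffer="czoezcv" (len 7), cursors c1@2 c2@4 c3@6, authorship .......
After op 2 (delete): buffer="cozv" (len 4), cursors c1@1 c2@2 c3@3, authorship ....
After op 3 (delete): buffer="v" (len 1), cursors c1@0 c2@0 c3@0, authorship .
After op 4 (insert('w')): buffer="wwwv" (len 4), cursors c1@3 c2@3 c3@3, authorship 123.
After op 5 (insert('a')): buffer="wwwaaav" (len 7), cursors c1@6 c2@6 c3@6, authorship 123123.
After op 6 (add_cursor(4)): buffer="wwwaaav" (len 7), cursors c4@4 c1@6 c2@6 c3@6, authorship 123123.
After op 7 (insert('x')): buffer="wwwaxaaxxxv" (len 11), cursors c4@5 c1@10 c2@10 c3@10, authorship 1231423123.
After op 8 (insert('t')): buffer="wwwaxtaaxxxtttv" (len 15), cursors c4@6 c1@14 c2@14 c3@14, authorship 12314423123123.

Answer: wwwaxtaaxxxtttv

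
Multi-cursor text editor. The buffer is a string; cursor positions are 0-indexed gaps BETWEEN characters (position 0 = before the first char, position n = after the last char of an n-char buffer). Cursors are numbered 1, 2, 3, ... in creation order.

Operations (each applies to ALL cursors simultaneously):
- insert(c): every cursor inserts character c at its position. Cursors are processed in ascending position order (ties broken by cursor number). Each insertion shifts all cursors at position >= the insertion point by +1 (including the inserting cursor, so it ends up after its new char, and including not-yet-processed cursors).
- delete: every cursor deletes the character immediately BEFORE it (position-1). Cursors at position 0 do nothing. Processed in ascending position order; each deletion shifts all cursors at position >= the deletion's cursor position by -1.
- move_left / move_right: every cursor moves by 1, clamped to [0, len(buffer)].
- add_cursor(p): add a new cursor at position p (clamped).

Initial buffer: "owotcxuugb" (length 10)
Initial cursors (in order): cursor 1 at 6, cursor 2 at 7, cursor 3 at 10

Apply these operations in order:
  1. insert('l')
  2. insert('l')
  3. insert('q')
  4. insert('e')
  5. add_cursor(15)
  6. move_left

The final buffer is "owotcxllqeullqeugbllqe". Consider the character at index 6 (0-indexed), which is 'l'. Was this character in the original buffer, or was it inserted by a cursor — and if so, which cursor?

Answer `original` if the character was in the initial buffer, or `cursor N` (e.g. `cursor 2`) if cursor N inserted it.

After op 1 (insert('l')): buffer="owotcxlulugbl" (len 13), cursors c1@7 c2@9 c3@13, authorship ......1.2...3
After op 2 (insert('l')): buffer="owotcxllullugbll" (len 16), cursors c1@8 c2@11 c3@16, authorship ......11.22...33
After op 3 (insert('q')): buffer="owotcxllqullqugbllq" (len 19), cursors c1@9 c2@13 c3@19, authorship ......111.222...333
After op 4 (insert('e')): buffer="owotcxllqeullqeugbllqe" (len 22), cursors c1@10 c2@15 c3@22, authorship ......1111.2222...3333
After op 5 (add_cursor(15)): buffer="owotcxllqeullqeugbllqe" (len 22), cursors c1@10 c2@15 c4@15 c3@22, authorship ......1111.2222...3333
After op 6 (move_left): buffer="owotcxllqeullqeugbllqe" (len 22), cursors c1@9 c2@14 c4@14 c3@21, authorship ......1111.2222...3333
Authorship (.=original, N=cursor N): . . . . . . 1 1 1 1 . 2 2 2 2 . . . 3 3 3 3
Index 6: author = 1

Answer: cursor 1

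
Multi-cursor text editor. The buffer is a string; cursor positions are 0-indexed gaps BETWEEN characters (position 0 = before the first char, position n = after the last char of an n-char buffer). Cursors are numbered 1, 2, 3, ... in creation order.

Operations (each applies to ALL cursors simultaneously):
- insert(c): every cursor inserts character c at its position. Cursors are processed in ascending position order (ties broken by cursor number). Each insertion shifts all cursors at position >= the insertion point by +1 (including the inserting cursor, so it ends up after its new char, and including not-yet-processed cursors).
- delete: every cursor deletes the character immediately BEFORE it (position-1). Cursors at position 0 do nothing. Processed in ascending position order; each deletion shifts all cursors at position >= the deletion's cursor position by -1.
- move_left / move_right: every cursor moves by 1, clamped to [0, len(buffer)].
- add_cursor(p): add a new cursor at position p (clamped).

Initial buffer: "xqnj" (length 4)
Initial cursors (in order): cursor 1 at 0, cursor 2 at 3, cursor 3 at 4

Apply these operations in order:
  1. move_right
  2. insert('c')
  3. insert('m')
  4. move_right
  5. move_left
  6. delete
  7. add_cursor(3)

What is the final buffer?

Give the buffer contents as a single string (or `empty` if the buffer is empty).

Answer: xcqnjcm

Derivation:
After op 1 (move_right): buffer="xqnj" (len 4), cursors c1@1 c2@4 c3@4, authorship ....
After op 2 (insert('c')): buffer="xcqnjcc" (len 7), cursors c1@2 c2@7 c3@7, authorship .1...23
After op 3 (insert('m')): buffer="xcmqnjccmm" (len 10), cursors c1@3 c2@10 c3@10, authorship .11...2323
After op 4 (move_right): buffer="xcmqnjccmm" (len 10), cursors c1@4 c2@10 c3@10, authorship .11...2323
After op 5 (move_left): buffer="xcmqnjccmm" (len 10), cursors c1@3 c2@9 c3@9, authorship .11...2323
After op 6 (delete): buffer="xcqnjcm" (len 7), cursors c1@2 c2@6 c3@6, authorship .1...23
After op 7 (add_cursor(3)): buffer="xcqnjcm" (len 7), cursors c1@2 c4@3 c2@6 c3@6, authorship .1...23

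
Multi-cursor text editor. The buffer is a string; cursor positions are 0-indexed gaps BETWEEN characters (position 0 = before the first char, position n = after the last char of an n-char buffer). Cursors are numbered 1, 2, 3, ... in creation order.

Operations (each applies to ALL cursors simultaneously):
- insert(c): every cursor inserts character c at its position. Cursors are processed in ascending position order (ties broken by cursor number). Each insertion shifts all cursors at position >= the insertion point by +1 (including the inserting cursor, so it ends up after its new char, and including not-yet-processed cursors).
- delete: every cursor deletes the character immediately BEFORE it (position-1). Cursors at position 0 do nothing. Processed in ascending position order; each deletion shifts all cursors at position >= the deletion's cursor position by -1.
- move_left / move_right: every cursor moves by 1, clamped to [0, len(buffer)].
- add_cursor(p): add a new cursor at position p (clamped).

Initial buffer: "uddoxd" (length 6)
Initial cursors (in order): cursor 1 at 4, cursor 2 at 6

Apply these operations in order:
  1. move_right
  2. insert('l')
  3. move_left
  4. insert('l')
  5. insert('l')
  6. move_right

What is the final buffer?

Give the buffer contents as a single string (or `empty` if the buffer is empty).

Answer: uddoxllldlll

Derivation:
After op 1 (move_right): buffer="uddoxd" (len 6), cursors c1@5 c2@6, authorship ......
After op 2 (insert('l')): buffer="uddoxldl" (len 8), cursors c1@6 c2@8, authorship .....1.2
After op 3 (move_left): buffer="uddoxldl" (len 8), cursors c1@5 c2@7, authorship .....1.2
After op 4 (insert('l')): buffer="uddoxlldll" (len 10), cursors c1@6 c2@9, authorship .....11.22
After op 5 (insert('l')): buffer="uddoxllldlll" (len 12), cursors c1@7 c2@11, authorship .....111.222
After op 6 (move_right): buffer="uddoxllldlll" (len 12), cursors c1@8 c2@12, authorship .....111.222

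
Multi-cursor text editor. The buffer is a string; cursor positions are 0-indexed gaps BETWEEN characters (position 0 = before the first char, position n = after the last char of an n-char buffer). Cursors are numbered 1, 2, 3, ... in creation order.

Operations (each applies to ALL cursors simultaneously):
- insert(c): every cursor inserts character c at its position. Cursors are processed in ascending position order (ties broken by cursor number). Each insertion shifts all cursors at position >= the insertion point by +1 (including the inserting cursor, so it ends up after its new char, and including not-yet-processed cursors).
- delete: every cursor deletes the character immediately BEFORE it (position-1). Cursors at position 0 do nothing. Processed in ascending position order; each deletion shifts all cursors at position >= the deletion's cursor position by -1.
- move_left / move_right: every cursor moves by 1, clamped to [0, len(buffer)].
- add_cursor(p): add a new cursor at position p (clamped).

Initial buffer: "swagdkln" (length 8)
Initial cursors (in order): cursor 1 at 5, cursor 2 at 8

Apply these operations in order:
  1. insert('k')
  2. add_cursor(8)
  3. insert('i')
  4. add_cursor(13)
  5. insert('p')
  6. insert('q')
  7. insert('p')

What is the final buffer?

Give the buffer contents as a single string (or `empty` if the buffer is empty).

After op 1 (insert('k')): buffer="swagdkklnk" (len 10), cursors c1@6 c2@10, authorship .....1...2
After op 2 (add_cursor(8)): buffer="swagdkklnk" (len 10), cursors c1@6 c3@8 c2@10, authorship .....1...2
After op 3 (insert('i')): buffer="swagdkiklinki" (len 13), cursors c1@7 c3@10 c2@13, authorship .....11..3.22
After op 4 (add_cursor(13)): buffer="swagdkiklinki" (len 13), cursors c1@7 c3@10 c2@13 c4@13, authorship .....11..3.22
After op 5 (insert('p')): buffer="swagdkipklipnkipp" (len 17), cursors c1@8 c3@12 c2@17 c4@17, authorship .....111..33.2224
After op 6 (insert('q')): buffer="swagdkipqklipqnkippqq" (len 21), cursors c1@9 c3@14 c2@21 c4@21, authorship .....1111..333.222424
After op 7 (insert('p')): buffer="swagdkipqpklipqpnkippqqpp" (len 25), cursors c1@10 c3@16 c2@25 c4@25, authorship .....11111..3333.22242424

Answer: swagdkipqpklipqpnkippqqpp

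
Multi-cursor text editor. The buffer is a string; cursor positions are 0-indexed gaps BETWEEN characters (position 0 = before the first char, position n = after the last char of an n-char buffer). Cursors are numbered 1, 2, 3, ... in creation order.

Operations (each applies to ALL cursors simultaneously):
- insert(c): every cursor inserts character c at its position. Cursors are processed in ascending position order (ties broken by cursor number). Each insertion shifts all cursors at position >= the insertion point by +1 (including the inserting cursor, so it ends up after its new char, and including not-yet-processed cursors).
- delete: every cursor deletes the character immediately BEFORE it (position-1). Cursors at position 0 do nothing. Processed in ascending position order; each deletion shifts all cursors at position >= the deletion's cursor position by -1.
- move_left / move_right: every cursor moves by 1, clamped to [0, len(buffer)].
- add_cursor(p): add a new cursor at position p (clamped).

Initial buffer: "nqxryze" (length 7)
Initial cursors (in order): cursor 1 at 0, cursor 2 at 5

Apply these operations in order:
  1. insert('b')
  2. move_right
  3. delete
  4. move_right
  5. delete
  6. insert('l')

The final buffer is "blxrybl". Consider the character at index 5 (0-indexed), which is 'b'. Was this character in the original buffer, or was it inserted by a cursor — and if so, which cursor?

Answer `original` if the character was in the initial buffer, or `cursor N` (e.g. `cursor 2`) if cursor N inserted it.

Answer: cursor 2

Derivation:
After op 1 (insert('b')): buffer="bnqxrybze" (len 9), cursors c1@1 c2@7, authorship 1.....2..
After op 2 (move_right): buffer="bnqxrybze" (len 9), cursors c1@2 c2@8, authorship 1.....2..
After op 3 (delete): buffer="bqxrybe" (len 7), cursors c1@1 c2@6, authorship 1....2.
After op 4 (move_right): buffer="bqxrybe" (len 7), cursors c1@2 c2@7, authorship 1....2.
After op 5 (delete): buffer="bxryb" (len 5), cursors c1@1 c2@5, authorship 1...2
After op 6 (insert('l')): buffer="blxrybl" (len 7), cursors c1@2 c2@7, authorship 11...22
Authorship (.=original, N=cursor N): 1 1 . . . 2 2
Index 5: author = 2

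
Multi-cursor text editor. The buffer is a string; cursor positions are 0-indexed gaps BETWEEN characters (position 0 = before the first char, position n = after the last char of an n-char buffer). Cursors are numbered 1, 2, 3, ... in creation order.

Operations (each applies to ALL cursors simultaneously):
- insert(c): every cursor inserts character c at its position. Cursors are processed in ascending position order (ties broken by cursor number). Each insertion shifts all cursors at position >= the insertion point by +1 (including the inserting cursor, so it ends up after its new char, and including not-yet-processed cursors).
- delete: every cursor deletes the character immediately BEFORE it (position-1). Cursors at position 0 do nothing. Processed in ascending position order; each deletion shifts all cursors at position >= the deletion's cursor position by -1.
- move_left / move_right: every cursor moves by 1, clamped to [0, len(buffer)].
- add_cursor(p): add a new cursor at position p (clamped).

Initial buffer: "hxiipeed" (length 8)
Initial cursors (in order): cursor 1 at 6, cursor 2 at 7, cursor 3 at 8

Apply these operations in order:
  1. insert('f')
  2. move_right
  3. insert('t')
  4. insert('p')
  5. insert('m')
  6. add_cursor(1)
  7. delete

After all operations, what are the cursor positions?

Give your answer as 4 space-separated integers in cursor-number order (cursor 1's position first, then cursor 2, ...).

After op 1 (insert('f')): buffer="hxiipefefdf" (len 11), cursors c1@7 c2@9 c3@11, authorship ......1.2.3
After op 2 (move_right): buffer="hxiipefefdf" (len 11), cursors c1@8 c2@10 c3@11, authorship ......1.2.3
After op 3 (insert('t')): buffer="hxiipefetfdtft" (len 14), cursors c1@9 c2@12 c3@14, authorship ......1.12.233
After op 4 (insert('p')): buffer="hxiipefetpfdtpftp" (len 17), cursors c1@10 c2@14 c3@17, authorship ......1.112.22333
After op 5 (insert('m')): buffer="hxiipefetpmfdtpmftpm" (len 20), cursors c1@11 c2@16 c3@20, authorship ......1.1112.2223333
After op 6 (add_cursor(1)): buffer="hxiipefetpmfdtpmftpm" (len 20), cursors c4@1 c1@11 c2@16 c3@20, authorship ......1.1112.2223333
After op 7 (delete): buffer="xiipefetpfdtpftp" (len 16), cursors c4@0 c1@9 c2@13 c3@16, authorship .....1.112.22333

Answer: 9 13 16 0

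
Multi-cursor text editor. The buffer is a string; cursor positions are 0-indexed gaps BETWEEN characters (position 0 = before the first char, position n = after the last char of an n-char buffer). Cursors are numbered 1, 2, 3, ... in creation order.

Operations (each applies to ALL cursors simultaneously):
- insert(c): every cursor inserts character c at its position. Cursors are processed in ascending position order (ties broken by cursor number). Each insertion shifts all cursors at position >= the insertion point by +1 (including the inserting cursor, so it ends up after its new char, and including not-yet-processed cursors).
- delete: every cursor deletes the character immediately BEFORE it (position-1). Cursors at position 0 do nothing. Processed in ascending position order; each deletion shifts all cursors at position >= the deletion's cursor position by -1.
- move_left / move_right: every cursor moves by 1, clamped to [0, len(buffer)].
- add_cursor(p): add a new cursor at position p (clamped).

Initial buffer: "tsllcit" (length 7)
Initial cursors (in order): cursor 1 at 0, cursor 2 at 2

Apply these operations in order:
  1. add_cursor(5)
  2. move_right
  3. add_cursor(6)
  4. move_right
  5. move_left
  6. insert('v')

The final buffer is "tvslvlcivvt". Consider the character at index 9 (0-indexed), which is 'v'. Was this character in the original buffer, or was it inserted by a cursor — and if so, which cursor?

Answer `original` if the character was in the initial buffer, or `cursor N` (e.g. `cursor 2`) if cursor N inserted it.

After op 1 (add_cursor(5)): buffer="tsllcit" (len 7), cursors c1@0 c2@2 c3@5, authorship .......
After op 2 (move_right): buffer="tsllcit" (len 7), cursors c1@1 c2@3 c3@6, authorship .......
After op 3 (add_cursor(6)): buffer="tsllcit" (len 7), cursors c1@1 c2@3 c3@6 c4@6, authorship .......
After op 4 (move_right): buffer="tsllcit" (len 7), cursors c1@2 c2@4 c3@7 c4@7, authorship .......
After op 5 (move_left): buffer="tsllcit" (len 7), cursors c1@1 c2@3 c3@6 c4@6, authorship .......
After op 6 (insert('v')): buffer="tvslvlcivvt" (len 11), cursors c1@2 c2@5 c3@10 c4@10, authorship .1..2...34.
Authorship (.=original, N=cursor N): . 1 . . 2 . . . 3 4 .
Index 9: author = 4

Answer: cursor 4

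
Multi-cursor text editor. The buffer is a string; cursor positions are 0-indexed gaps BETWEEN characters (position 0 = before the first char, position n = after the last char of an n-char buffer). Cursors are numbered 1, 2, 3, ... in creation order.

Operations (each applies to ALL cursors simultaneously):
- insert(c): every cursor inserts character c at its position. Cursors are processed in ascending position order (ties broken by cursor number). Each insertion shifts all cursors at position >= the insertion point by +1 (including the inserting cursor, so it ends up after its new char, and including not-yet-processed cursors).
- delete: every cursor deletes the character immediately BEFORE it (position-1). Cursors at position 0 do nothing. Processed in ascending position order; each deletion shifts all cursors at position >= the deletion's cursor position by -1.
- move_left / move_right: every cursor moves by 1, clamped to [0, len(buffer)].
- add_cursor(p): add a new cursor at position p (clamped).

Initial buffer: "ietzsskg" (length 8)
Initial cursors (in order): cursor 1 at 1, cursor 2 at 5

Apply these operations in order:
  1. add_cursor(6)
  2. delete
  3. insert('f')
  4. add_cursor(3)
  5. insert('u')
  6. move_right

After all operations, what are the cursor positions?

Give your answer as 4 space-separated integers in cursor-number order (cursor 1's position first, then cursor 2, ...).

After op 1 (add_cursor(6)): buffer="ietzsskg" (len 8), cursors c1@1 c2@5 c3@6, authorship ........
After op 2 (delete): buffer="etzkg" (len 5), cursors c1@0 c2@3 c3@3, authorship .....
After op 3 (insert('f')): buffer="fetzffkg" (len 8), cursors c1@1 c2@6 c3@6, authorship 1...23..
After op 4 (add_cursor(3)): buffer="fetzffkg" (len 8), cursors c1@1 c4@3 c2@6 c3@6, authorship 1...23..
After op 5 (insert('u')): buffer="fuetuzffuukg" (len 12), cursors c1@2 c4@5 c2@10 c3@10, authorship 11..4.2323..
After op 6 (move_right): buffer="fuetuzffuukg" (len 12), cursors c1@3 c4@6 c2@11 c3@11, authorship 11..4.2323..

Answer: 3 11 11 6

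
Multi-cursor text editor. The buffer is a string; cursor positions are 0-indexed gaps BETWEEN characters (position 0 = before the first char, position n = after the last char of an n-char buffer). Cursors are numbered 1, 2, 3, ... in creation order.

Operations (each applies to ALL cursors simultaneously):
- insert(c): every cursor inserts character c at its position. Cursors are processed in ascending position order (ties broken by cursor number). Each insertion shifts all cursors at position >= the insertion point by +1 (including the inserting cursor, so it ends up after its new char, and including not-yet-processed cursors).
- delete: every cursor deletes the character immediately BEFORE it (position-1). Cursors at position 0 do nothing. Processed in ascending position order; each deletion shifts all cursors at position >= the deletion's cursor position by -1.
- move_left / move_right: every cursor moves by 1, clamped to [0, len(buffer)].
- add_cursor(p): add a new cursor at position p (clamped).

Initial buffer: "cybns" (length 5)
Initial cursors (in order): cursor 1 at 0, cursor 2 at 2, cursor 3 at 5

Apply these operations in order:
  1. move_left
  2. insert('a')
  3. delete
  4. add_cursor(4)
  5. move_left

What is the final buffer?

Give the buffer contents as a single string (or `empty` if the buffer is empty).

Answer: cybns

Derivation:
After op 1 (move_left): buffer="cybns" (len 5), cursors c1@0 c2@1 c3@4, authorship .....
After op 2 (insert('a')): buffer="acaybnas" (len 8), cursors c1@1 c2@3 c3@7, authorship 1.2...3.
After op 3 (delete): buffer="cybns" (len 5), cursors c1@0 c2@1 c3@4, authorship .....
After op 4 (add_cursor(4)): buffer="cybns" (len 5), cursors c1@0 c2@1 c3@4 c4@4, authorship .....
After op 5 (move_left): buffer="cybns" (len 5), cursors c1@0 c2@0 c3@3 c4@3, authorship .....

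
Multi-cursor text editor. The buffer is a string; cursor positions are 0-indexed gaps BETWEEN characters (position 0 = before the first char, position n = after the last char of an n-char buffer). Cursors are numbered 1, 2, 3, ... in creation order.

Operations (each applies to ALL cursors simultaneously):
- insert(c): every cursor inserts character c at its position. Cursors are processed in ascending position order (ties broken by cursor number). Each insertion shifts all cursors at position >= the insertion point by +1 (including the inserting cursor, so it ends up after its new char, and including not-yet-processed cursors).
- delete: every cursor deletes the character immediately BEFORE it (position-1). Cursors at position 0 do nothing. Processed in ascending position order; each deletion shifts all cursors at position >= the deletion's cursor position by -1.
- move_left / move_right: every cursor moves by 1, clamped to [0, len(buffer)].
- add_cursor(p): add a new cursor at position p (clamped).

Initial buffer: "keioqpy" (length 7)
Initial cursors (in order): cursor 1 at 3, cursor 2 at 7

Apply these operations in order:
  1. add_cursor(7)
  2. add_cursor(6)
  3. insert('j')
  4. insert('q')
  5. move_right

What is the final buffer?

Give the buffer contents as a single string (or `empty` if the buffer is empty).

After op 1 (add_cursor(7)): buffer="keioqpy" (len 7), cursors c1@3 c2@7 c3@7, authorship .......
After op 2 (add_cursor(6)): buffer="keioqpy" (len 7), cursors c1@3 c4@6 c2@7 c3@7, authorship .......
After op 3 (insert('j')): buffer="keijoqpjyjj" (len 11), cursors c1@4 c4@8 c2@11 c3@11, authorship ...1...4.23
After op 4 (insert('q')): buffer="keijqoqpjqyjjqq" (len 15), cursors c1@5 c4@10 c2@15 c3@15, authorship ...11...44.2323
After op 5 (move_right): buffer="keijqoqpjqyjjqq" (len 15), cursors c1@6 c4@11 c2@15 c3@15, authorship ...11...44.2323

Answer: keijqoqpjqyjjqq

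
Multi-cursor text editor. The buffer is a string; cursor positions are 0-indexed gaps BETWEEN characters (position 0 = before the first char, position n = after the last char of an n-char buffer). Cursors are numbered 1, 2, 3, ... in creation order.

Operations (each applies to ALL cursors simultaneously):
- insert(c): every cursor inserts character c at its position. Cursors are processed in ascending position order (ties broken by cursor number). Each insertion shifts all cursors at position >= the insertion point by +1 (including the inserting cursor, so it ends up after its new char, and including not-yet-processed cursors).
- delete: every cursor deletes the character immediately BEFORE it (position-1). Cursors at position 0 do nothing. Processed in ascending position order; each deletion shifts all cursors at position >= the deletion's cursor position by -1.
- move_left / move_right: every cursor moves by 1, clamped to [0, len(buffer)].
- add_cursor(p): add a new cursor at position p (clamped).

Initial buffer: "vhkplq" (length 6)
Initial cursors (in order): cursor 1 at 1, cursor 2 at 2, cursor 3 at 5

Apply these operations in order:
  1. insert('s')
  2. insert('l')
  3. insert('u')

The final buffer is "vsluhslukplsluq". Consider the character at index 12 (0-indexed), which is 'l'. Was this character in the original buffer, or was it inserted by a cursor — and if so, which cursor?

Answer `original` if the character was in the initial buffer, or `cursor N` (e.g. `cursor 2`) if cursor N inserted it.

After op 1 (insert('s')): buffer="vshskplsq" (len 9), cursors c1@2 c2@4 c3@8, authorship .1.2...3.
After op 2 (insert('l')): buffer="vslhslkplslq" (len 12), cursors c1@3 c2@6 c3@11, authorship .11.22...33.
After op 3 (insert('u')): buffer="vsluhslukplsluq" (len 15), cursors c1@4 c2@8 c3@14, authorship .111.222...333.
Authorship (.=original, N=cursor N): . 1 1 1 . 2 2 2 . . . 3 3 3 .
Index 12: author = 3

Answer: cursor 3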